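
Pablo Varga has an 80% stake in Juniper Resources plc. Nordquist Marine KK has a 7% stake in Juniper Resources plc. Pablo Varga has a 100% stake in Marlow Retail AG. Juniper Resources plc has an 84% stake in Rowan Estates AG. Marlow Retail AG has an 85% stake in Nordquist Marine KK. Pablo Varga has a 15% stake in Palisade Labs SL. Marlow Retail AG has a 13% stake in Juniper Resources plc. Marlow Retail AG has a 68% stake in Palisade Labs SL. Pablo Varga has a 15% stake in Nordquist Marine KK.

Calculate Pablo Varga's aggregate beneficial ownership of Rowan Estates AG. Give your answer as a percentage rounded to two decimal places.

84.00%

Pablo reaches Rowan along 4 paths.
Via Nordquist → Juniper: 15% × 7% × 84% = 0.882%.
Via Marlow → Nordquist → Juniper: 100% × 85% × 7% × 84% = 4.998%.
Via Marlow → Juniper: 100% × 13% × 84% = 10.92%.
Via Juniper: 80% × 84% = 67.2%.
Total: 0.882% + 4.998% + 10.92% + 67.2% = 84%.
Rounded: 84.00%.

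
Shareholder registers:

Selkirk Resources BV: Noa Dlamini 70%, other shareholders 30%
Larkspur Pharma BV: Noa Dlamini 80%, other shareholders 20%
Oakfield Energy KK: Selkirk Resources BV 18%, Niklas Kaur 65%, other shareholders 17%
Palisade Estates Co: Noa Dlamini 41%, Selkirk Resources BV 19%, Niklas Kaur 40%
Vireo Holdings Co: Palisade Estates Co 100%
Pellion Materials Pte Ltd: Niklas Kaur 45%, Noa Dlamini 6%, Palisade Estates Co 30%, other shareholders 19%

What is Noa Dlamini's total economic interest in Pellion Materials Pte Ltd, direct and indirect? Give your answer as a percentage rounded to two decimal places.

Noa reaches Pellion along 3 paths.
Direct stake: 6% = 6%.
Via Palisade: 41% × 30% = 12.3%.
Via Selkirk → Palisade: 70% × 19% × 30% = 3.99%.
Total: 6% + 12.3% + 3.99% = 22.29%.

22.29%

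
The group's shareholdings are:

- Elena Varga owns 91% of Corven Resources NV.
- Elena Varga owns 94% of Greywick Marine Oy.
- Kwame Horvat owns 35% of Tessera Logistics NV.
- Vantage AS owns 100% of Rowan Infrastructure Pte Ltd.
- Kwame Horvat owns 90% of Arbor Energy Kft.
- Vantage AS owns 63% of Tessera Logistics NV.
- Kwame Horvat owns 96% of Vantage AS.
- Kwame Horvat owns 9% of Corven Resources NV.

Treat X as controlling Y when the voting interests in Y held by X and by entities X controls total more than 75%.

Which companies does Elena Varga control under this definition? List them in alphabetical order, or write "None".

Elena holds 91% of Corven, so Elena controls Corven.
Elena holds 94% of Greywick, so Elena controls Greywick.
No other company's threshold is met.

Corven Resources NV, Greywick Marine Oy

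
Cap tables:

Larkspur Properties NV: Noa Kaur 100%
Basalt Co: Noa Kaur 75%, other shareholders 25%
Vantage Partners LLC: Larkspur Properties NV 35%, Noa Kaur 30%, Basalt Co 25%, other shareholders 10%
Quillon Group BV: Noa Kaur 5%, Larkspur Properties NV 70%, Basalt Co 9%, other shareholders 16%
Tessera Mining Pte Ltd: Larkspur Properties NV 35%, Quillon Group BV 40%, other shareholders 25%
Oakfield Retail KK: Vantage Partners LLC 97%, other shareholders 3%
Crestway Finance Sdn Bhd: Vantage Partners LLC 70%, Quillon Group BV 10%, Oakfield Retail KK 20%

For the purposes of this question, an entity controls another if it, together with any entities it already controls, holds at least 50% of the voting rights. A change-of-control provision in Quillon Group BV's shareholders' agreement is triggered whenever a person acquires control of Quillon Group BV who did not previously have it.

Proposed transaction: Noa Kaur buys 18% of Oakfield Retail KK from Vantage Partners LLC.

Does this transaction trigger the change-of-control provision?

The purchase adds only to Noa's holdings (Vantage's stake shrinks), so Noa is the only person who could newly come to control Quillon.
Noa holds 75% of Basalt, so Noa controls Basalt.
Noa holds 100% of Larkspur, so Noa controls Larkspur.
Noa and Larkspur and Basalt together hold 5% + 70% + 9% = 84% of Quillon, so Noa controls Quillon.
So Noa already controls Quillon before the transaction.
After the purchase, Noa holds 18% of Oakfield directly, and Vantage's stake falls to 79%.
Noa controlled Quillon already, so this is not a new person acquiring control; every other person's position is unchanged or reduced.
No new person acquires control, so the clause is not triggered.

No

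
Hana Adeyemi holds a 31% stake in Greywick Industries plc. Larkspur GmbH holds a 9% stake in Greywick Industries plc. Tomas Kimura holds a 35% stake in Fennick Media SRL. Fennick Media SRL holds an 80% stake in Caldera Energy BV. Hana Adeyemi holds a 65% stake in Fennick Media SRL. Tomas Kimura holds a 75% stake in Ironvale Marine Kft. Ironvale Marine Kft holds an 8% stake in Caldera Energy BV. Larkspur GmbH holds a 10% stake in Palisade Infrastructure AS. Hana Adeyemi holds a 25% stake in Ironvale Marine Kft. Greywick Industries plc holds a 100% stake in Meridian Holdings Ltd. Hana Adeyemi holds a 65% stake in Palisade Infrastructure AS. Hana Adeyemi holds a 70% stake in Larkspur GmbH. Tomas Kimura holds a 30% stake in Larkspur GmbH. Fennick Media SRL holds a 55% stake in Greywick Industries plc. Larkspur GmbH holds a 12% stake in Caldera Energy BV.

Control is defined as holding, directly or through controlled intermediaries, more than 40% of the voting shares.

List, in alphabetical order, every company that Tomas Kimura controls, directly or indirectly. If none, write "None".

Tomas holds 75% of Ironvale, so Tomas controls Ironvale.
No other company's threshold is met.

Ironvale Marine Kft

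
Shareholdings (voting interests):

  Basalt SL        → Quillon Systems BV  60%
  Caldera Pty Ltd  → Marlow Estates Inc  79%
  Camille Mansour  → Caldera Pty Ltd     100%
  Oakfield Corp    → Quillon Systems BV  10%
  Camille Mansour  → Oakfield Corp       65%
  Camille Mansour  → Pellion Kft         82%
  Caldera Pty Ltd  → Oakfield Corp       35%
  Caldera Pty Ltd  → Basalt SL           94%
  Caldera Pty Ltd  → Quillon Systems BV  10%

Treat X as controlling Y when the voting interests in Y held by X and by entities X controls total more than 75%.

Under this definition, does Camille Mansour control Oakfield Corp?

Yes

Camille holds 100% of Caldera, so Camille controls Caldera.
Caldera and Camille together hold 35% + 65% = 100% of Oakfield, so Camille controls Oakfield.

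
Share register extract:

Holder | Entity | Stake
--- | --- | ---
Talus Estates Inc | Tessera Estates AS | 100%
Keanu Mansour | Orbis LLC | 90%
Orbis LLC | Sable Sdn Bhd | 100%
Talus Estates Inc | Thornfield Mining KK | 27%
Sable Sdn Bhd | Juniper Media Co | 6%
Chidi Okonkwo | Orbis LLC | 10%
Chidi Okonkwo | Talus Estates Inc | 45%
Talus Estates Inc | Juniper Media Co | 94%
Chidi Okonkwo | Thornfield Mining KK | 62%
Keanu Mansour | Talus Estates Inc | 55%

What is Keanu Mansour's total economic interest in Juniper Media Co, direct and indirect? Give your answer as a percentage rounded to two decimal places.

57.10%

Keanu reaches Juniper along 2 paths.
Via Orbis → Sable: 90% × 100% × 6% = 5.4%.
Via Talus: 55% × 94% = 51.7%.
Total: 5.4% + 51.7% = 57.1%.
Rounded: 57.10%.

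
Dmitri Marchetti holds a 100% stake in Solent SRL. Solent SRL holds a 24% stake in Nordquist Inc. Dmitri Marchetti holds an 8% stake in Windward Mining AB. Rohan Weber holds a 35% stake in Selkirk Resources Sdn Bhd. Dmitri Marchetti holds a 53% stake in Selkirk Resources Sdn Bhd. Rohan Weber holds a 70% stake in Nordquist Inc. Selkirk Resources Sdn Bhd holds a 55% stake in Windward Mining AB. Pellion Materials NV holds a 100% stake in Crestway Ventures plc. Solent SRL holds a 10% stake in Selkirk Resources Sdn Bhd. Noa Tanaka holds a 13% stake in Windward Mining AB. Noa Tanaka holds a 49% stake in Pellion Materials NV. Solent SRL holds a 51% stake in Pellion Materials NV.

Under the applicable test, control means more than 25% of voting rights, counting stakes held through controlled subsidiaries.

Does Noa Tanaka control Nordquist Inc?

No

Noa holds 49% of Pellion, so Noa controls Pellion.
Pellion holds 100% of Crestway, so Noa controls Crestway.
Neither Noa nor any entity Noa controls holds any voting interest in Nordquist.
So Noa does not control Nordquist.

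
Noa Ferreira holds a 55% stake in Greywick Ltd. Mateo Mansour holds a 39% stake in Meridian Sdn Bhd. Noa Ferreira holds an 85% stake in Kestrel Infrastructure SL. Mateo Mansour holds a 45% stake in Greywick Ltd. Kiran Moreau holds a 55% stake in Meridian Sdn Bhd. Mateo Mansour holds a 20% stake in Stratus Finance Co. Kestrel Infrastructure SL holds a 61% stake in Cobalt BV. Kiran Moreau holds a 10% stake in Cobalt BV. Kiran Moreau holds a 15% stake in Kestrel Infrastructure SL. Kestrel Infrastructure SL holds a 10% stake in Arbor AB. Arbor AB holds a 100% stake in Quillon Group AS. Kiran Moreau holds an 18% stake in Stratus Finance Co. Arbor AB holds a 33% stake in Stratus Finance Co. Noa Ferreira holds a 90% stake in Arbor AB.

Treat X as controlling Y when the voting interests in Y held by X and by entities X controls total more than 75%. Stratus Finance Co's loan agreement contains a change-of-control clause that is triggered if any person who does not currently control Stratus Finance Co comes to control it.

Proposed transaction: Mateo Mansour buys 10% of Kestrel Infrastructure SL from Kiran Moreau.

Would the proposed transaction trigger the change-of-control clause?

The purchase adds only to Mateo's holdings (Kiran's stake shrinks), so Mateo is the only person who could newly come to control Stratus.
Mateo's largest direct stake is 45% in Greywick, which does not meet the threshold, so Mateo controls no company.
In Stratus, Mateo's side holds only 20%, not > 75%.
So before the transaction, Mateo does not control Stratus.
After the purchase, Mateo holds 10% of Kestrel directly, and Kiran's stake falls to 5%.
Mateo's side now holds 10% of Kestrel, not > 75%, so Mateo still does not control Kestrel.
After the transaction, Mateo's side holds 20% of Stratus, not > 75%, so Mateo still does not control Stratus.
No new person acquires control, so the clause is not triggered.

No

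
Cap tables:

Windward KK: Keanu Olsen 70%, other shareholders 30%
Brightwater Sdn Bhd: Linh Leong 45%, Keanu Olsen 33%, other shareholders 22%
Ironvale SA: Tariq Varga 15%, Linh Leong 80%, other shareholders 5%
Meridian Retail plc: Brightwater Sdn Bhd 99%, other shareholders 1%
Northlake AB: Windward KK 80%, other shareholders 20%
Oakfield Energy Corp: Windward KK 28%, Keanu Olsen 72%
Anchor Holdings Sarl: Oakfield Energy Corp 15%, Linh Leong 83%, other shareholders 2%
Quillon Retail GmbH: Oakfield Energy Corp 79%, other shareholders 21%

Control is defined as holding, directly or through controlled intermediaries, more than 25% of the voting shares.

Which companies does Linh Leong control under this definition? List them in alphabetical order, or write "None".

Linh holds 45% of Brightwater, so Linh controls Brightwater.
Linh holds 80% of Ironvale, so Linh controls Ironvale.
Brightwater holds 99% of Meridian, so Linh controls Meridian.
Linh holds 83% of Anchor, so Linh controls Anchor.
No other company's threshold is met.

Anchor Holdings Sarl, Brightwater Sdn Bhd, Ironvale SA, Meridian Retail plc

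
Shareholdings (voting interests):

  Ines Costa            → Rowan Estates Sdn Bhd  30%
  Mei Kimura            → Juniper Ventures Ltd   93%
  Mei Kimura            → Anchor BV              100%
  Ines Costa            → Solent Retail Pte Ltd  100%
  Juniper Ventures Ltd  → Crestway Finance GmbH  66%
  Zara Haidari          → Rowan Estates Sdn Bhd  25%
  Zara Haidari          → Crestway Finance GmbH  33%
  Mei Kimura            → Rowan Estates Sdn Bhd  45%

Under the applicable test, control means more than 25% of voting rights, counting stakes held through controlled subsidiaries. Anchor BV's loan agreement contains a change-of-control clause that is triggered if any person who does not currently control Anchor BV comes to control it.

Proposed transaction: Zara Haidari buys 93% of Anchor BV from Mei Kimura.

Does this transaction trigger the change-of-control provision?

The purchase adds only to Zara's holdings (Mei's stake shrinks), so Zara is the only person who could newly come to control Anchor.
Zara holds 33% of Crestway, so Zara controls Crestway.
Neither Zara nor any entity Zara controls holds any voting interest in Anchor.
So before the transaction, Zara does not control Anchor.
After the purchase, Zara holds 93% of Anchor directly, and Mei's stake falls to 7%.
Zara holds 93% of Anchor, so Zara controls Anchor.
Zara did not control Anchor before and does after, so the clause is triggered.

Yes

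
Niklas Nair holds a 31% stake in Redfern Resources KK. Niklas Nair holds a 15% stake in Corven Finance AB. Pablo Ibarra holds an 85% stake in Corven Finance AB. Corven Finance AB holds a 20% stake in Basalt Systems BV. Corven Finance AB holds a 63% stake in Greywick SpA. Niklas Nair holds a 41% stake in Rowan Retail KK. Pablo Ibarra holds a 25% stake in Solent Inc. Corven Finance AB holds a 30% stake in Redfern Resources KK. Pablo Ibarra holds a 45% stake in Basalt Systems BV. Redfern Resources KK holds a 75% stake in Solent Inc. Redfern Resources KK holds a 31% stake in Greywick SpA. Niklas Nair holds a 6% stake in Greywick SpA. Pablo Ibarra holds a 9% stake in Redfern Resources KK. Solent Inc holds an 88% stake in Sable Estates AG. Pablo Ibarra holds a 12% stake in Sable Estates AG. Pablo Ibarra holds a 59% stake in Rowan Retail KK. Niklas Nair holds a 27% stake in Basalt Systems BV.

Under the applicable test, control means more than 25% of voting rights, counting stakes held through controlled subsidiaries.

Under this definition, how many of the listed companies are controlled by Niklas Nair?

6

Niklas holds 27% of Basalt, so Niklas controls Basalt.
Niklas holds 31% of Redfern, so Niklas controls Redfern.
Niklas holds 41% of Rowan, so Niklas controls Rowan.
Redfern holds 75% of Solent, so Niklas controls Solent.
Solent holds 88% of Sable, so Niklas controls Sable.
Redfern and Niklas together hold 31% + 6% = 37% of Greywick, so Niklas controls Greywick.
No other company's threshold is met.
Niklas controls 6 companies.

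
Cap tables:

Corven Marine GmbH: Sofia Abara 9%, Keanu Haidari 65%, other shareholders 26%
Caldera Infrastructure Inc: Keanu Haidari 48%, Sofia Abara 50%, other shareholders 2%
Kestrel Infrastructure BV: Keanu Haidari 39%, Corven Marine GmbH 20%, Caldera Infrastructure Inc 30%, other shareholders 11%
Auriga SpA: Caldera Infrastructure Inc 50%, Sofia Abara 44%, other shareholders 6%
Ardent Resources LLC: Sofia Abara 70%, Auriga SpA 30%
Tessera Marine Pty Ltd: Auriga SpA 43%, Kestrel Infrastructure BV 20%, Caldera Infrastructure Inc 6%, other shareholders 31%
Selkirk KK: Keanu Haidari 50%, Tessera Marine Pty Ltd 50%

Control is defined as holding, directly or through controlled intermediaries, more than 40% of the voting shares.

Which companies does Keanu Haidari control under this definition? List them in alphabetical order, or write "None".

Keanu holds 65% of Corven, so Keanu controls Corven.
Keanu holds 48% of Caldera, so Keanu controls Caldera.
Keanu and Corven and Caldera together hold 39% + 20% + 30% = 89% of Kestrel, so Keanu controls Kestrel.
Caldera holds 50% of Auriga, so Keanu controls Auriga.
Auriga and Kestrel and Caldera together hold 43% + 20% + 6% = 69% of Tessera, so Keanu controls Tessera.
Keanu and Tessera together hold 50% + 50% = 100% of Selkirk, so Keanu controls Selkirk.
No other company's threshold is met.

Auriga SpA, Caldera Infrastructure Inc, Corven Marine GmbH, Kestrel Infrastructure BV, Selkirk KK, Tessera Marine Pty Ltd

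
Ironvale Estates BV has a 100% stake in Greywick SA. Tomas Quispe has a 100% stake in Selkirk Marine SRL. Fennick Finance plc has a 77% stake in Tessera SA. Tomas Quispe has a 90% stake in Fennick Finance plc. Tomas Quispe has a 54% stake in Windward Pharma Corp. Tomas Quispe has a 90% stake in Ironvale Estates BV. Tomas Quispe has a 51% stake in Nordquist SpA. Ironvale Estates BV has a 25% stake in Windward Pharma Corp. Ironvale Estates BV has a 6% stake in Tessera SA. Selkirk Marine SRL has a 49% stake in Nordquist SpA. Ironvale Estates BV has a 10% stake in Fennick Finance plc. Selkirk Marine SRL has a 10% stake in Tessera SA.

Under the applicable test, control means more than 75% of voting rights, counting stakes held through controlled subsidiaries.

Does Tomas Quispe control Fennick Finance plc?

Yes

Tomas holds 90% of Ironvale, so Tomas controls Ironvale.
Ironvale and Tomas together hold 10% + 90% = 100% of Fennick, so Tomas controls Fennick.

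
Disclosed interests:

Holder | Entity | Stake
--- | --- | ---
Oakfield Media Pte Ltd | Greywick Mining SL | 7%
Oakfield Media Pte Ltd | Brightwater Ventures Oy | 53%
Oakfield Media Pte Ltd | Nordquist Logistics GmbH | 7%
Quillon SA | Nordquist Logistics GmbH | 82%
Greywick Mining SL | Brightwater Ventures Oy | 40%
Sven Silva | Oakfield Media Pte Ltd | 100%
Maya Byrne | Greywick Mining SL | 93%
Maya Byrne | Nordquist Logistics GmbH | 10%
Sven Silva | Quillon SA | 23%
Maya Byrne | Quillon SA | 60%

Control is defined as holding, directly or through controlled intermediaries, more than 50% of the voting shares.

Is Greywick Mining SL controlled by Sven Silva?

No

Sven holds 100% of Oakfield, so Sven controls Oakfield.
Oakfield holds 53% of Brightwater, so Sven controls Brightwater.
In Greywick, Sven's side holds only 7%, not > 50%.
So Sven does not control Greywick.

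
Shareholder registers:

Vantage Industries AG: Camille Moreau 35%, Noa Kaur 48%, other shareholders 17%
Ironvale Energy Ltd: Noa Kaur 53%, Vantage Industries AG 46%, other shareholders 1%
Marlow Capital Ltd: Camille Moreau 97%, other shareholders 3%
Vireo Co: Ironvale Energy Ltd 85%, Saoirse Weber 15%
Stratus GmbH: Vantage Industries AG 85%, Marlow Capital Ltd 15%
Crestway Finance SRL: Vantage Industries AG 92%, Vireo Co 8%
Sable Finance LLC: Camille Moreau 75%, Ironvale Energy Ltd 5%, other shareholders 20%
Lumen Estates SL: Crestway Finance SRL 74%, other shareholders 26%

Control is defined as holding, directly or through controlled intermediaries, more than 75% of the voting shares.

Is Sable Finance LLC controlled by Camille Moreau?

No

Camille holds 97% of Marlow, so Camille controls Marlow.
In Sable, Camille's side holds only 75%, not > 75%.
So Camille does not control Sable.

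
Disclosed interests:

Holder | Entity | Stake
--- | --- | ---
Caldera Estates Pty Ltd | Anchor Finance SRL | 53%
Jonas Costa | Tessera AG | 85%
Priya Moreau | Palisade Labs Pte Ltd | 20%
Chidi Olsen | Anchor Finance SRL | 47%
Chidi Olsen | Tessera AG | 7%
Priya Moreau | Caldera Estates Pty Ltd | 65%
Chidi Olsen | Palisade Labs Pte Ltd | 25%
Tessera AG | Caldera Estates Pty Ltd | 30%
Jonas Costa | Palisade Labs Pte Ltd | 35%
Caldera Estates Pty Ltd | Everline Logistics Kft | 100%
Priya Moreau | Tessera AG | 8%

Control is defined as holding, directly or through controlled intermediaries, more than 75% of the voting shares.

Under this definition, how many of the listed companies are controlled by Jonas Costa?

Jonas holds 85% of Tessera, so Jonas controls Tessera.
No other company's threshold is met.
Jonas controls 1 company.

1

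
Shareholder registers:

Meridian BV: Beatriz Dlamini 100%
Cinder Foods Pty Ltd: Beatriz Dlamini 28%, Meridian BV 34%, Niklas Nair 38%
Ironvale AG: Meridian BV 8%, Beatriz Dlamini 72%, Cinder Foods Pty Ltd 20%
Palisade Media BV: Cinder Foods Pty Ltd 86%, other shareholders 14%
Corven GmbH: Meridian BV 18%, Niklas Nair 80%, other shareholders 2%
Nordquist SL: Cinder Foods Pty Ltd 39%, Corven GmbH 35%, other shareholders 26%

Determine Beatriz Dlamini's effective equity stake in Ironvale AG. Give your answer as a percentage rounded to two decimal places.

92.40%

Beatriz reaches Ironvale along 4 paths.
Via Meridian: 100% × 8% = 8%.
Direct stake: 72% = 72%.
Via Cinder: 28% × 20% = 5.6%.
Via Meridian → Cinder: 100% × 34% × 20% = 6.8%.
Total: 8% + 72% + 5.6% + 6.8% = 92.4%.
Rounded: 92.40%.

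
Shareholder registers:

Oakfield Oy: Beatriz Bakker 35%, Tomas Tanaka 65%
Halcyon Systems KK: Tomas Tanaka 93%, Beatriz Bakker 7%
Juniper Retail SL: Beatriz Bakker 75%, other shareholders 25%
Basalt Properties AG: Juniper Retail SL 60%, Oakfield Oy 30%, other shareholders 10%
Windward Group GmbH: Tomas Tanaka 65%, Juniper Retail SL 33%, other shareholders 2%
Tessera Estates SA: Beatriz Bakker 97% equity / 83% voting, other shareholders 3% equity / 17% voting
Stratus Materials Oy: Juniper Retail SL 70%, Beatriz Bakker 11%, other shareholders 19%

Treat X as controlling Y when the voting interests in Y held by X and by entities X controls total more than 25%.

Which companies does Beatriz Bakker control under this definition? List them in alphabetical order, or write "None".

Beatriz holds 35% of Oakfield, so Beatriz controls Oakfield.
Beatriz holds 75% of Juniper, so Beatriz controls Juniper.
Juniper and Oakfield together hold 60% + 30% = 90% of Basalt, so Beatriz controls Basalt.
Juniper holds 33% of Windward, so Beatriz controls Windward.
Beatriz holds 83% of Tessera, so Beatriz controls Tessera.
Juniper and Beatriz together hold 70% + 11% = 81% of Stratus, so Beatriz controls Stratus.
No other company's threshold is met.

Basalt Properties AG, Juniper Retail SL, Oakfield Oy, Stratus Materials Oy, Tessera Estates SA, Windward Group GmbH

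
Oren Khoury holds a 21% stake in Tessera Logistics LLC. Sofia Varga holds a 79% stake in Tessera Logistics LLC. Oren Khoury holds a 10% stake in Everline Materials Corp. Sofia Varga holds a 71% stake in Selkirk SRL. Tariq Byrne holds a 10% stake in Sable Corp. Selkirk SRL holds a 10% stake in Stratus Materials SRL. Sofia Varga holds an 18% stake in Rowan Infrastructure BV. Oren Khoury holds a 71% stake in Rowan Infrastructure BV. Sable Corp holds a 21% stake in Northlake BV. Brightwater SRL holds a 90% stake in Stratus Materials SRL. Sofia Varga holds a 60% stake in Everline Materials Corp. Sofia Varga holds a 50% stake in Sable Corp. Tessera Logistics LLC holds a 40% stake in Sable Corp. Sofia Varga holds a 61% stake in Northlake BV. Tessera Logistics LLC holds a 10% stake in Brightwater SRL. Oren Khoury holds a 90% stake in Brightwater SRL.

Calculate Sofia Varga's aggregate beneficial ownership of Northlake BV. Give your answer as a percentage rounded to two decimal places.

78.14%

Sofia reaches Northlake along 3 paths.
Direct stake: 61% = 61%.
Via Tessera → Sable: 79% × 40% × 21% = 6.636%.
Via Sable: 50% × 21% = 10.5%.
Total: 61% + 6.636% + 10.5% = 78.136%.
Rounded: 78.14%.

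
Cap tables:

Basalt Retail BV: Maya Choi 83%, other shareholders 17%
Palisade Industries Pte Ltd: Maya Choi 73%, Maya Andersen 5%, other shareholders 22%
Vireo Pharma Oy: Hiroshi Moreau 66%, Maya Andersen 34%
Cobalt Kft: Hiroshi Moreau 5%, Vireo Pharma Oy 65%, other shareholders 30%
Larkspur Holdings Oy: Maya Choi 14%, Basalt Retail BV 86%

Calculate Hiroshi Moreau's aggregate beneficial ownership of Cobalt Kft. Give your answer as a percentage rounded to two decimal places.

47.90%

Hiroshi reaches Cobalt along 2 paths.
Direct stake: 5% = 5%.
Via Vireo: 66% × 65% = 42.9%.
Total: 5% + 42.9% = 47.9%.
Rounded: 47.90%.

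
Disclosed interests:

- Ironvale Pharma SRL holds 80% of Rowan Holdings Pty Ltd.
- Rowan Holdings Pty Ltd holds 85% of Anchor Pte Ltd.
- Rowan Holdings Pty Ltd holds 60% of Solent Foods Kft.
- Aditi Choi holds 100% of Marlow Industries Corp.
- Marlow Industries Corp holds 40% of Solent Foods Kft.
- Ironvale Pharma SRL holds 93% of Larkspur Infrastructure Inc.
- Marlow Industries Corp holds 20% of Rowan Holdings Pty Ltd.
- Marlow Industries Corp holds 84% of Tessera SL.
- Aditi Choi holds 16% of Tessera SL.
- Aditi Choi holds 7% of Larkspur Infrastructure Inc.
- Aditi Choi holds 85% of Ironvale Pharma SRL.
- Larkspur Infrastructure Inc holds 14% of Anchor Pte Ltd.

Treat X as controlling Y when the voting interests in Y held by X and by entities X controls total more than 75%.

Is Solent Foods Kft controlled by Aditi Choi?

Yes

Aditi holds 85% of Ironvale, so Aditi controls Ironvale.
Aditi holds 100% of Marlow, so Aditi controls Marlow.
Ironvale and Marlow together hold 80% + 20% = 100% of Rowan, so Aditi controls Rowan.
Marlow and Rowan together hold 40% + 60% = 100% of Solent, so Aditi controls Solent.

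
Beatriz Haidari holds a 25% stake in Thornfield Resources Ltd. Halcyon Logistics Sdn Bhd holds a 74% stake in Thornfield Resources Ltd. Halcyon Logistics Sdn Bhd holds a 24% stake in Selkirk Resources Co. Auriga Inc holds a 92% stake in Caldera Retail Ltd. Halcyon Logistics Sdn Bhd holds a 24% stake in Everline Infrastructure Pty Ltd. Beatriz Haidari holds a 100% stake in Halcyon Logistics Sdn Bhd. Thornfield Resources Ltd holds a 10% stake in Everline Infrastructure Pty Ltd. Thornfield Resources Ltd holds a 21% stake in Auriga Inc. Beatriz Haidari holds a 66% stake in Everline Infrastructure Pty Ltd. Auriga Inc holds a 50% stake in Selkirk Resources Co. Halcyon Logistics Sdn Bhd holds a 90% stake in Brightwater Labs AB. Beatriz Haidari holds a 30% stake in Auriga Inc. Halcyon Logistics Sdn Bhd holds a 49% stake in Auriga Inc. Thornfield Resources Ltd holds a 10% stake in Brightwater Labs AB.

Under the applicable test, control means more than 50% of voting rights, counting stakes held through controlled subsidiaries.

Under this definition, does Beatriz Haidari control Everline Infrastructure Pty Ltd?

Yes

Beatriz holds 100% of Halcyon, so Beatriz controls Halcyon.
Halcyon and Beatriz together hold 74% + 25% = 99% of Thornfield, so Beatriz controls Thornfield.
Halcyon and Thornfield and Beatriz together hold 24% + 10% + 66% = 100% of Everline, so Beatriz controls Everline.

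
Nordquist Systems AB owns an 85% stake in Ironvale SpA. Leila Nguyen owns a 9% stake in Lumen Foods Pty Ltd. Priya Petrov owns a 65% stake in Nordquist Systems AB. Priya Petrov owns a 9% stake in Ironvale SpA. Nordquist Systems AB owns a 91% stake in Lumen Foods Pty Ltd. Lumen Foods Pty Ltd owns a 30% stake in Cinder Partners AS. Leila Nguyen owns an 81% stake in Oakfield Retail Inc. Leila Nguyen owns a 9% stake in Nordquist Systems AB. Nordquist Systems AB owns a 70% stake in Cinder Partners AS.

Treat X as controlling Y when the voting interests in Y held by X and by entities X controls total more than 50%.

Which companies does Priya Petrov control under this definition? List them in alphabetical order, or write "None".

Priya holds 65% of Nordquist, so Priya controls Nordquist.
Nordquist and Priya together hold 85% + 9% = 94% of Ironvale, so Priya controls Ironvale.
Nordquist holds 91% of Lumen, so Priya controls Lumen.
Lumen and Nordquist together hold 30% + 70% = 100% of Cinder, so Priya controls Cinder.
No other company's threshold is met.

Cinder Partners AS, Ironvale SpA, Lumen Foods Pty Ltd, Nordquist Systems AB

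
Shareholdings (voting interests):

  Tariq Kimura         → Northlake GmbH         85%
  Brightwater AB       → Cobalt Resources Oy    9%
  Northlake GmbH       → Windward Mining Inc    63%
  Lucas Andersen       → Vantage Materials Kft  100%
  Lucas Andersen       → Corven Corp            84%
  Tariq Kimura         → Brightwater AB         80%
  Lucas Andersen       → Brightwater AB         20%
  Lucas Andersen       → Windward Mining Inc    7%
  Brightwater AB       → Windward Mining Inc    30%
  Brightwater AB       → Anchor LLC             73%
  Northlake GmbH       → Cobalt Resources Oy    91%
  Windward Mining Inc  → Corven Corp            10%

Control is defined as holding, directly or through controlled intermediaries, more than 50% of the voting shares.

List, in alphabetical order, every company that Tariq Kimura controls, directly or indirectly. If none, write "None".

Anchor LLC, Brightwater AB, Cobalt Resources Oy, Northlake GmbH, Windward Mining Inc

Tariq holds 85% of Northlake, so Tariq controls Northlake.
Tariq holds 80% of Brightwater, so Tariq controls Brightwater.
Northlake and Brightwater together hold 63% + 30% = 93% of Windward, so Tariq controls Windward.
Brightwater and Northlake together hold 9% + 91% = 100% of Cobalt, so Tariq controls Cobalt.
Brightwater holds 73% of Anchor, so Tariq controls Anchor.
No other company's threshold is met.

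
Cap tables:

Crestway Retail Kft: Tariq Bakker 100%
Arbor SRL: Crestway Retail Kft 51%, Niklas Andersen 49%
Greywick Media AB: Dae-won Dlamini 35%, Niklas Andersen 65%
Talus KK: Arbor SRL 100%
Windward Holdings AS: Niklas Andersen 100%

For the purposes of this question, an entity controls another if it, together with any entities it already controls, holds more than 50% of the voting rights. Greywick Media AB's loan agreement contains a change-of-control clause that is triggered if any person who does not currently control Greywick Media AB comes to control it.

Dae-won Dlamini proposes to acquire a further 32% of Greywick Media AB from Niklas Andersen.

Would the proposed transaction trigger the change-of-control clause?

The purchase adds only to Dae-won's holdings (Niklas's stake shrinks), so Dae-won is the only person who could newly come to control Greywick.
Dae-won's largest direct stake is 35% in Greywick, which does not meet the threshold, so Dae-won controls no company.
In Greywick, Dae-won's side holds only 35%, not > 50%.
So before the transaction, Dae-won does not control Greywick.
After the purchase, Dae-won's direct stake in Greywick rises to 35% + 32% = 67%, and Niklas's stake falls to 33%.
Dae-won holds 67% of Greywick, so Dae-won controls Greywick.
Dae-won did not control Greywick before and does after, so the clause is triggered.

Yes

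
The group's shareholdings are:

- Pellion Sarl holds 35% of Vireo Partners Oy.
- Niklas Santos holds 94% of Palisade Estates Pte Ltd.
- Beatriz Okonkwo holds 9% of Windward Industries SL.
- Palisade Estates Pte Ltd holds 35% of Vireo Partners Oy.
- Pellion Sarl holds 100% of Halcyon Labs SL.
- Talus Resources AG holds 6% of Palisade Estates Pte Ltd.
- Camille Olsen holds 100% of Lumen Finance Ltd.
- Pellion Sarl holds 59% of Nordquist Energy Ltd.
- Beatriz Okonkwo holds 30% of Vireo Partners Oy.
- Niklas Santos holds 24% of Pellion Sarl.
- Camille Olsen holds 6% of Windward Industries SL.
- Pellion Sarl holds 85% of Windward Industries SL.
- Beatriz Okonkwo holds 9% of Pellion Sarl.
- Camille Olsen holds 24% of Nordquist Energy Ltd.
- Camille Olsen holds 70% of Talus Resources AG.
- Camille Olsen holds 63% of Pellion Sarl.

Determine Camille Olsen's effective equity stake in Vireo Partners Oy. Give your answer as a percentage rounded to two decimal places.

Camille reaches Vireo along 2 paths.
Via Talus → Palisade: 70% × 6% × 35% = 1.47%.
Via Pellion: 63% × 35% = 22.05%.
Total: 1.47% + 22.05% = 23.52%.

23.52%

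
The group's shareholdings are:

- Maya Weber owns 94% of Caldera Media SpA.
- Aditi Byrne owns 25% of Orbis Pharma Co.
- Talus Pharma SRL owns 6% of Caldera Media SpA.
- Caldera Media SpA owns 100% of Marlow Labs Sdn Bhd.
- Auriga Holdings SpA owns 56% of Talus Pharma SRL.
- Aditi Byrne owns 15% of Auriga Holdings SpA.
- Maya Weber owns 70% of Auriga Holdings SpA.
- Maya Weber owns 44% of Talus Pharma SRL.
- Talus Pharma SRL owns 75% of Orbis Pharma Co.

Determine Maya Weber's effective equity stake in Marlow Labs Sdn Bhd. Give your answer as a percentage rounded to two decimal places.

98.99%

Maya reaches Marlow along 3 paths.
Via Caldera: 94% × 100% = 94%.
Via Auriga → Talus → Caldera: 70% × 56% × 6% × 100% = 2.352%.
Via Talus → Caldera: 44% × 6% × 100% = 2.64%.
Total: 94% + 2.352% + 2.64% = 98.992%.
Rounded: 98.99%.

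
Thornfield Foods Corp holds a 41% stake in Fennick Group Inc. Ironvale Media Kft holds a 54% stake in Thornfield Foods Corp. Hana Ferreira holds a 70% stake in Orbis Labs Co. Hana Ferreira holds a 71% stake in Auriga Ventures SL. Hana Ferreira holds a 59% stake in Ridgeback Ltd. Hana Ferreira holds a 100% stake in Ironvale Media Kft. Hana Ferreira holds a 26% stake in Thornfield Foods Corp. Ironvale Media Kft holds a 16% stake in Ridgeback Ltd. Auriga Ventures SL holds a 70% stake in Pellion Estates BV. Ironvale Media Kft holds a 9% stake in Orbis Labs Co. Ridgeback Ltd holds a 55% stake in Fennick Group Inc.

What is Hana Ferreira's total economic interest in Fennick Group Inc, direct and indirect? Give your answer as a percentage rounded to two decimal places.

74.05%

Hana reaches Fennick along 4 paths.
Via Ridgeback: 59% × 55% = 32.45%.
Via Ironvale → Ridgeback: 100% × 16% × 55% = 8.8%.
Via Thornfield: 26% × 41% = 10.66%.
Via Ironvale → Thornfield: 100% × 54% × 41% = 22.14%.
Total: 32.45% + 8.8% + 10.66% + 22.14% = 74.05%.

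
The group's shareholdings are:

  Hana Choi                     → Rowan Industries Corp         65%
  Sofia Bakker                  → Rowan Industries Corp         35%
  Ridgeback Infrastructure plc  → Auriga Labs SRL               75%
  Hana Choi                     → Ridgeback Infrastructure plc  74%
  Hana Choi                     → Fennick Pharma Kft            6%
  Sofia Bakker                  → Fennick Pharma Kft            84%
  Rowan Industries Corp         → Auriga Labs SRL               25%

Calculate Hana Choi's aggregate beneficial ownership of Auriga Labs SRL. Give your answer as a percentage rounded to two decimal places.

71.75%

Hana reaches Auriga along 2 paths.
Via Ridgeback: 74% × 75% = 55.5%.
Via Rowan: 65% × 25% = 16.25%.
Total: 55.5% + 16.25% = 71.75%.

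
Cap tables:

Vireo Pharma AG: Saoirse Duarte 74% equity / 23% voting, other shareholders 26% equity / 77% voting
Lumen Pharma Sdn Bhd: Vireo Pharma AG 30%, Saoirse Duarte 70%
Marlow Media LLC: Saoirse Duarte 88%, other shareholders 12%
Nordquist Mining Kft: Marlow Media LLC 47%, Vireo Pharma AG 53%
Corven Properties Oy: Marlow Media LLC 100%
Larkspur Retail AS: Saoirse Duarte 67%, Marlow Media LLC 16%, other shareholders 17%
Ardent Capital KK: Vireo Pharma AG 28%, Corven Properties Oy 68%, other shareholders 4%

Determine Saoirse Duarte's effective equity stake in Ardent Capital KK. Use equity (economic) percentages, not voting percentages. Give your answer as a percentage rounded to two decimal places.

80.56%

Saoirse reaches Ardent along 2 paths.
Via Vireo: 74% × 28% = 20.72%.
Via Marlow → Corven: 88% × 100% × 68% = 59.84%.
Total: 20.72% + 59.84% = 80.56%.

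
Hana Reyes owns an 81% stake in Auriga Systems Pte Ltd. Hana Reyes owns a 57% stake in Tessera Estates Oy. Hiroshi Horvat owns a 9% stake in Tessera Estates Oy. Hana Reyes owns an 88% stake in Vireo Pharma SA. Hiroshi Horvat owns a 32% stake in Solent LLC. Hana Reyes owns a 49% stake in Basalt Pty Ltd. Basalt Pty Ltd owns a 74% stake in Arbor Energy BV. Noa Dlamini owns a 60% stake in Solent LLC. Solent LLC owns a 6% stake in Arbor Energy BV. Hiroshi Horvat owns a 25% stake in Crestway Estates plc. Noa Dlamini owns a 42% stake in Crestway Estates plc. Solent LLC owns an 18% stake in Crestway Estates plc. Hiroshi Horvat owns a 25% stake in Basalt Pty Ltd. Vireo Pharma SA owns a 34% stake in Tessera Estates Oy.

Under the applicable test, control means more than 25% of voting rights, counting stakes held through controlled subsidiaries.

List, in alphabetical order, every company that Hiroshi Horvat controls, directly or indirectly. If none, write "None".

Crestway Estates plc, Solent LLC

Hiroshi holds 32% of Solent, so Hiroshi controls Solent.
Solent and Hiroshi together hold 18% + 25% = 43% of Crestway, so Hiroshi controls Crestway.
No other company's threshold is met.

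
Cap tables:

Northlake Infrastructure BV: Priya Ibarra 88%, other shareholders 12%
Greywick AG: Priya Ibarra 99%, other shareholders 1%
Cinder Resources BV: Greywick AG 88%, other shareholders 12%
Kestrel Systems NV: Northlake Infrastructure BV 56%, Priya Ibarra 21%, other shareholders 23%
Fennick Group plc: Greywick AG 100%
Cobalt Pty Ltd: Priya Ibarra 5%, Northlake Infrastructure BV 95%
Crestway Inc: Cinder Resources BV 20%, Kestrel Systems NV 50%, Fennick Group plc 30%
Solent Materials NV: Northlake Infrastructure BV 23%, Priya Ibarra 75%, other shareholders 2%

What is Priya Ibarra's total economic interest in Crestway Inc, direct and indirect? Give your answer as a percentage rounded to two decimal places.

Priya reaches Crestway along 4 paths.
Via Greywick → Cinder: 99% × 88% × 20% = 17.424%.
Via Northlake → Kestrel: 88% × 56% × 50% = 24.64%.
Via Kestrel: 21% × 50% = 10.5%.
Via Greywick → Fennick: 99% × 100% × 30% = 29.7%.
Total: 17.424% + 24.64% + 10.5% + 29.7% = 82.264%.
Rounded: 82.26%.

82.26%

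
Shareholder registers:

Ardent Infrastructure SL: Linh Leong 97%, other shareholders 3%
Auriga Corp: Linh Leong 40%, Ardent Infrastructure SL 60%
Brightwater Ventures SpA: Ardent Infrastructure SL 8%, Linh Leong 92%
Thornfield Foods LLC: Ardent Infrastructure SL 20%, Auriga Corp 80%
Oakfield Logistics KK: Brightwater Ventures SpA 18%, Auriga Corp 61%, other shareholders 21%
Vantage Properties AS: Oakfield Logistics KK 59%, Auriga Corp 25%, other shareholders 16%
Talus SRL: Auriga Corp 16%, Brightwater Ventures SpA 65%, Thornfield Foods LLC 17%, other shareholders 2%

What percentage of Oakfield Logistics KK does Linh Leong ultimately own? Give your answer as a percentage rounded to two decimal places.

Linh reaches Oakfield along 4 paths.
Via Ardent → Brightwater: 97% × 8% × 18% = 1.3968%.
Via Brightwater: 92% × 18% = 16.56%.
Via Auriga: 40% × 61% = 24.4%.
Via Ardent → Auriga: 97% × 60% × 61% = 35.502%.
Total: 1.3968% + 16.56% + 24.4% + 35.502% = 77.8588%.
Rounded: 77.86%.

77.86%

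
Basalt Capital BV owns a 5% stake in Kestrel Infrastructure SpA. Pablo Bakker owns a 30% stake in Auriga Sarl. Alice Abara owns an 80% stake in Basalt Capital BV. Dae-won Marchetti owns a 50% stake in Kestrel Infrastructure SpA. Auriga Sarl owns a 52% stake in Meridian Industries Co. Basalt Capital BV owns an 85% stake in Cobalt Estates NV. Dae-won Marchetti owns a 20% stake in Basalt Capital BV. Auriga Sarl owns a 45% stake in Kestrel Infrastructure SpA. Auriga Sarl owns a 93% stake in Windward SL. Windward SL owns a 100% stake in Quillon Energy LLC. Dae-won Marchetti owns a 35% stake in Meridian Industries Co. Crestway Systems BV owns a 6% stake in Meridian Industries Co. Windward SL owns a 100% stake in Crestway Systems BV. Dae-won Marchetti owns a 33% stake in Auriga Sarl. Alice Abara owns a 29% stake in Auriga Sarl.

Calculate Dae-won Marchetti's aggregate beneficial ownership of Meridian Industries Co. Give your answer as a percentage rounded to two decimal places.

54.00%

Dae-won reaches Meridian along 3 paths.
Via Auriga: 33% × 52% = 17.16%.
Direct stake: 35% = 35%.
Via Auriga → Windward → Crestway: 33% × 93% × 100% × 6% = 1.8414%.
Total: 17.16% + 35% + 1.8414% = 54.0014%.
Rounded: 54.00%.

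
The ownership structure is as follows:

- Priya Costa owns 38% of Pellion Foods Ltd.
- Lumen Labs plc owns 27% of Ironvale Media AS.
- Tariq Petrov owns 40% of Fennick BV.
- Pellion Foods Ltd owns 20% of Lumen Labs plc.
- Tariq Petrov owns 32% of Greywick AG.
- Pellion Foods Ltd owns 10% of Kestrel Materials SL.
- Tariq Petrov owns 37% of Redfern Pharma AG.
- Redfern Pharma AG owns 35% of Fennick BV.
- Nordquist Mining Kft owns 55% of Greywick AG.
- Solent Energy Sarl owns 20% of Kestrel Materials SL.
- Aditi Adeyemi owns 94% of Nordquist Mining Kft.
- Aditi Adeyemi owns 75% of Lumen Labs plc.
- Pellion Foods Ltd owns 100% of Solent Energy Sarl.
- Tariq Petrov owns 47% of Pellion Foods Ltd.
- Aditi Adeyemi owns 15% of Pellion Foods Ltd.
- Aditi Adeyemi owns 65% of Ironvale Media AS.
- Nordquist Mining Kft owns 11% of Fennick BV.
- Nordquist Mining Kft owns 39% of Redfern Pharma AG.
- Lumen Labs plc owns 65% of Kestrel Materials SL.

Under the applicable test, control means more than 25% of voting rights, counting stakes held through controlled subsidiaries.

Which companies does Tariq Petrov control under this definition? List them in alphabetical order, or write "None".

Fennick BV, Greywick AG, Kestrel Materials SL, Pellion Foods Ltd, Redfern Pharma AG, Solent Energy Sarl

Tariq holds 47% of Pellion, so Tariq controls Pellion.
Tariq holds 32% of Greywick, so Tariq controls Greywick.
Pellion holds 100% of Solent, so Tariq controls Solent.
Solent and Pellion together hold 20% + 10% = 30% of Kestrel, so Tariq controls Kestrel.
Tariq holds 37% of Redfern, so Tariq controls Redfern.
Tariq and Redfern together hold 40% + 35% = 75% of Fennick, so Tariq controls Fennick.
No other company's threshold is met.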